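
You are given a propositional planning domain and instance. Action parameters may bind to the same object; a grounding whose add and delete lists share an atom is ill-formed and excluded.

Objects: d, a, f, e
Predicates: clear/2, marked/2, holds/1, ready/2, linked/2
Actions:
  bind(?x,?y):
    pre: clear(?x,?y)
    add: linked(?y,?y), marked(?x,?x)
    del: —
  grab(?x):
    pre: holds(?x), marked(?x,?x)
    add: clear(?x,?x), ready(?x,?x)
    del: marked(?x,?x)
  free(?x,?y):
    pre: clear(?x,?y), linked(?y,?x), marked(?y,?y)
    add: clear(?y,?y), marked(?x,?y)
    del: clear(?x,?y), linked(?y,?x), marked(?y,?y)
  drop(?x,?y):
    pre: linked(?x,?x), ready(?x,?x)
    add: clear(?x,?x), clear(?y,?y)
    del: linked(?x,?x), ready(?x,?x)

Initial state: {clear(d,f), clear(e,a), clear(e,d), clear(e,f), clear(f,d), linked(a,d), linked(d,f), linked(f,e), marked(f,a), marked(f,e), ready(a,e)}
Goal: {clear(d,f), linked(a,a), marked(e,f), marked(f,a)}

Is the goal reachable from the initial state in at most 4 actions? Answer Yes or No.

Yes

1. bind(f,d)  →  {clear(d,f), clear(e,a), clear(e,d), clear(e,f), clear(f,d), linked(a,d), linked(d,d), linked(d,f), linked(f,e), marked(f,a), marked(f,e), marked(f,f), ready(a,e)}
2. bind(e,a)  →  {clear(d,f), clear(e,a), clear(e,d), clear(e,f), clear(f,d), linked(a,a), linked(a,d), linked(d,d), linked(d,f), linked(f,e), marked(e,e), marked(f,a), marked(f,e), marked(f,f), ready(a,e)}
3. free(e,f)  →  {clear(d,f), clear(e,a), clear(e,d), clear(f,d), clear(f,f), linked(a,a), linked(a,d), linked(d,d), linked(d,f), marked(e,e), marked(e,f), marked(f,a), marked(f,e), ready(a,e)}
optimal plan length = 3; 3 ≤ 4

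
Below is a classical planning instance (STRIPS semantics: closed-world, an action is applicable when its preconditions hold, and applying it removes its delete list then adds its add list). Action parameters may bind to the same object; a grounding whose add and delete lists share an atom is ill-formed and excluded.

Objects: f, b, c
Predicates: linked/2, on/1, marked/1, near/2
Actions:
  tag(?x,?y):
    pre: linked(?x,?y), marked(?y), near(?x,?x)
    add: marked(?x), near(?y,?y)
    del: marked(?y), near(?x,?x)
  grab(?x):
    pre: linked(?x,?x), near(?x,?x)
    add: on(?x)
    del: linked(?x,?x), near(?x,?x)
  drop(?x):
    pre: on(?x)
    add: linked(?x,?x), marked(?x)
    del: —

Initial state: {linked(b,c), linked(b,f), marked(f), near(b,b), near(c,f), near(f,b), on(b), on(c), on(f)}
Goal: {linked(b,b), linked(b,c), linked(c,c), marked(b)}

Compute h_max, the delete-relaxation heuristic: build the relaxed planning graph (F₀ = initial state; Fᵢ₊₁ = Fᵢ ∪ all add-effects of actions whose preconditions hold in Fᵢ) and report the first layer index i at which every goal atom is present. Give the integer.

1

F0 = init (9 atoms)
F1 = F0 ∪ {linked(b,b), linked(c,c), linked(f,f), marked(b), marked(c), near(f,f)}  (15 atoms)
goal ⊆ F1  ⇒  h_max = 1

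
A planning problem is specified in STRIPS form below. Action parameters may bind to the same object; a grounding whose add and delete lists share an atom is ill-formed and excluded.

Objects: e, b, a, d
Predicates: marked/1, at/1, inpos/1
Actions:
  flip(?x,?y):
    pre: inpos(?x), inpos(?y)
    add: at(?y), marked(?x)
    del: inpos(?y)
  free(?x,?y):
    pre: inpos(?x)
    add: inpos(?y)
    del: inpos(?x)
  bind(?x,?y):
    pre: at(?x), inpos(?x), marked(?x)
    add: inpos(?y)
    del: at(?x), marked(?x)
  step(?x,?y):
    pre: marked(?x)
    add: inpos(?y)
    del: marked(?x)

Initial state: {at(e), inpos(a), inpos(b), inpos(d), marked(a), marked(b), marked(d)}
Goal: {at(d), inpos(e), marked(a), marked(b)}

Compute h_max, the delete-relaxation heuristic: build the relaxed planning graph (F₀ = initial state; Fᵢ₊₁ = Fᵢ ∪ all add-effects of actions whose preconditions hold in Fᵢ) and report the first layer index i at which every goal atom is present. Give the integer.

F0 = init (7 atoms)
F1 = F0 ∪ {at(a), at(b), at(d), inpos(e)}  (11 atoms)
goal ⊆ F1  ⇒  h_max = 1

1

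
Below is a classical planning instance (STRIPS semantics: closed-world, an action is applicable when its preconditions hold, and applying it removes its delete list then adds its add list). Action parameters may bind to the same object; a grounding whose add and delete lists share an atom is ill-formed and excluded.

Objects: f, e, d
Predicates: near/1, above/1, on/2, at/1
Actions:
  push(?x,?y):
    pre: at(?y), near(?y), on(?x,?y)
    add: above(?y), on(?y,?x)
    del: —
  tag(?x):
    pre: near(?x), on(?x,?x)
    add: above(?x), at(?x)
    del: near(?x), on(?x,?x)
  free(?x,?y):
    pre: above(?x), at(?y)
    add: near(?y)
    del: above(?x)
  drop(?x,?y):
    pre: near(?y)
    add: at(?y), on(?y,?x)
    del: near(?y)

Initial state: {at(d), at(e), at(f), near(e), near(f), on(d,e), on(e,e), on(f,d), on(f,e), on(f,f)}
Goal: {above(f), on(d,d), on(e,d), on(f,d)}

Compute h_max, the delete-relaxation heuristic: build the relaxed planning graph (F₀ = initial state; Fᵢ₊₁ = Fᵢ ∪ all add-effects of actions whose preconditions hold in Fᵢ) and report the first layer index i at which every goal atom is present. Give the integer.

F0 = init (10 atoms)
F1 = F0 ∪ {above(e), above(f), on(e,d), on(e,f)}  (14 atoms)
F2 = F1 ∪ {near(d)}  (15 atoms)
F3 = F2 ∪ {above(d), on(d,d), on(d,f)}  (18 atoms)
goal ⊆ F3  ⇒  h_max = 3

3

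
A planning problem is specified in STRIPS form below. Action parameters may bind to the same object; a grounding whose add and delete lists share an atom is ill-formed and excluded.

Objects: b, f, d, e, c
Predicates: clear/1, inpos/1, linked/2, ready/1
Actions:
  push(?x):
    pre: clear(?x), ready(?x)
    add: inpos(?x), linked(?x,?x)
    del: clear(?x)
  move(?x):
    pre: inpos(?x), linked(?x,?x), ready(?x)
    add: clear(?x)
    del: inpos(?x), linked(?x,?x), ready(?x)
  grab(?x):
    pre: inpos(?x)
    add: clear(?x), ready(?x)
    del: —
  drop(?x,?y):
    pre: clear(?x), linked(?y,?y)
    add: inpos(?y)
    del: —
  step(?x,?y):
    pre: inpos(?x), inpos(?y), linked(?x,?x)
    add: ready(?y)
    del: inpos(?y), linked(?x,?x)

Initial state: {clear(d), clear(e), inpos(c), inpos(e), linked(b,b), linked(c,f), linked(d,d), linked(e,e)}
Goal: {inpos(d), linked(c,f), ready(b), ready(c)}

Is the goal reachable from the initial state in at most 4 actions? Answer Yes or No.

1. grab(c)  →  {clear(c), clear(d), clear(e), inpos(c), inpos(e), linked(b,b), linked(c,f), linked(d,d), linked(e,e), ready(c)}
2. drop(d,b)  →  {clear(c), clear(d), clear(e), inpos(b), inpos(c), inpos(e), linked(b,b), linked(c,f), linked(d,d), linked(e,e), ready(c)}
3. grab(b)  →  {clear(b), clear(c), clear(d), clear(e), inpos(b), inpos(c), inpos(e), linked(b,b), linked(c,f), linked(d,d), linked(e,e), ready(b), ready(c)}
4. drop(b,d)  →  {clear(b), clear(c), clear(d), clear(e), inpos(b), inpos(c), inpos(d), inpos(e), linked(b,b), linked(c,f), linked(d,d), linked(e,e), ready(b), ready(c)}
optimal plan length = 4; 4 ≤ 4

Yes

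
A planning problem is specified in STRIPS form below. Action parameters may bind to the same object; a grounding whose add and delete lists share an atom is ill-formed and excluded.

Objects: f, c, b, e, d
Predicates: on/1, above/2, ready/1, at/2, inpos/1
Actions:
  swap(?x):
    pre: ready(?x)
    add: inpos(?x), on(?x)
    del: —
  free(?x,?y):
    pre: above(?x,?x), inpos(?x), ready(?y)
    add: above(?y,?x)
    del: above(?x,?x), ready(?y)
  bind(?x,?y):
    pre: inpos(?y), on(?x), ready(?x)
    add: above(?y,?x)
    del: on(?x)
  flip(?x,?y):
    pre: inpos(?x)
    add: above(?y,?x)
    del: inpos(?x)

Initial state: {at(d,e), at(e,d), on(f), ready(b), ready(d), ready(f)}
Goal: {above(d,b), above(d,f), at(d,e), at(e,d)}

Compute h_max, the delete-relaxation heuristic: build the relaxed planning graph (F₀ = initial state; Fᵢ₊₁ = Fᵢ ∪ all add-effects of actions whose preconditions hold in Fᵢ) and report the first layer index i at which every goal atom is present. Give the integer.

2

F0 = init (6 atoms)
F1 = F0 ∪ {inpos(b), inpos(d), inpos(f), on(b), on(d)}  (11 atoms)
F2 = F1 ∪ {above(b,b), above(b,d), above(b,f), above(c,b), above(c,d), above(c,f), above(d,b), above(d,d), above(d,f), above(e,b), above(e,d), above(e,f), above(f,b), above(f,d), above(f,f)}  (26 atoms)
goal ⊆ F2  ⇒  h_max = 2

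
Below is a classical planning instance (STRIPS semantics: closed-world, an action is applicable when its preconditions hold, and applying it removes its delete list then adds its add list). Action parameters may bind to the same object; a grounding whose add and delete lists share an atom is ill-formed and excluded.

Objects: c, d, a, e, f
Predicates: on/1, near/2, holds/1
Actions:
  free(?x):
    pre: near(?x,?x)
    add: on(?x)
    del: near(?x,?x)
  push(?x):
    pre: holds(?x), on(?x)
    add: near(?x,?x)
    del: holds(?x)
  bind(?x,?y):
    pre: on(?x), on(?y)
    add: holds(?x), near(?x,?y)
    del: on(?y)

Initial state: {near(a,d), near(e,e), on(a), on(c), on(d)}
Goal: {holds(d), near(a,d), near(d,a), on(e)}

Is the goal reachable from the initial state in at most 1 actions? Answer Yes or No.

No

1. free(e)  →  {near(a,d), on(a), on(c), on(d), on(e)}
2. bind(d,a)  →  {holds(d), near(a,d), near(d,a), on(c), on(d), on(e)}
optimal plan length = 2; 2 > 1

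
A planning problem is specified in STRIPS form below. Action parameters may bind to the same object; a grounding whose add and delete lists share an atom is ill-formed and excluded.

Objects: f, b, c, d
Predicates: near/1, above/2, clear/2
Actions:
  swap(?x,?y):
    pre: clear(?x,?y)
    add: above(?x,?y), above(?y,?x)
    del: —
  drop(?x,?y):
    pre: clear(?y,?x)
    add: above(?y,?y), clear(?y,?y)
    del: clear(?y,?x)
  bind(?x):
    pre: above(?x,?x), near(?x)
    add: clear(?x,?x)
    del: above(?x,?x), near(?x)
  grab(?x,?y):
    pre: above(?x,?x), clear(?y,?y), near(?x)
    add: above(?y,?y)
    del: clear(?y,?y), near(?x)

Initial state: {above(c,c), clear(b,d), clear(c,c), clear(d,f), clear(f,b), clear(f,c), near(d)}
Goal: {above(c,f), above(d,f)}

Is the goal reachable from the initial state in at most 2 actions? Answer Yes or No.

1. swap(f,c)  →  {above(c,c), above(c,f), above(f,c), clear(b,d), clear(c,c), clear(d,f), clear(f,b), clear(f,c), near(d)}
2. swap(d,f)  →  {above(c,c), above(c,f), above(d,f), above(f,c), above(f,d), clear(b,d), clear(c,c), clear(d,f), clear(f,b), clear(f,c), near(d)}
optimal plan length = 2; 2 ≤ 2

Yes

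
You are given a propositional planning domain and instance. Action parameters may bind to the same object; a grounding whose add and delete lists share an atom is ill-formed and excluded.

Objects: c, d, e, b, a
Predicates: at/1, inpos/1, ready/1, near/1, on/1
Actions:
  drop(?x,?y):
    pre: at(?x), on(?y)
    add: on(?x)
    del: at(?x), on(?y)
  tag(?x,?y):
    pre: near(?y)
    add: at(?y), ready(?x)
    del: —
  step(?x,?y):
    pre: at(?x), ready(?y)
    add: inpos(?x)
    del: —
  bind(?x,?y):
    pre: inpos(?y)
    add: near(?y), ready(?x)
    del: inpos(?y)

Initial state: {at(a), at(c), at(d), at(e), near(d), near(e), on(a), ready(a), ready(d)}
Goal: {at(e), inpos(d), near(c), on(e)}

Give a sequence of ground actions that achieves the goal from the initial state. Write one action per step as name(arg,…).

1. drop(e,a)  →  {at(a), at(c), at(d), near(d), near(e), on(e), ready(a), ready(d)}
2. tag(c,e)  →  {at(a), at(c), at(d), at(e), near(d), near(e), on(e), ready(a), ready(c), ready(d)}
3. step(c,c)  →  {at(a), at(c), at(d), at(e), inpos(c), near(d), near(e), on(e), ready(a), ready(c), ready(d)}
4. step(d,c)  →  {at(a), at(c), at(d), at(e), inpos(c), inpos(d), near(d), near(e), on(e), ready(a), ready(c), ready(d)}
5. bind(c,c)  →  {at(a), at(c), at(d), at(e), inpos(d), near(c), near(d), near(e), on(e), ready(a), ready(c), ready(d)}

drop(e,a); tag(c,e); step(c,c); step(d,c); bind(c,c)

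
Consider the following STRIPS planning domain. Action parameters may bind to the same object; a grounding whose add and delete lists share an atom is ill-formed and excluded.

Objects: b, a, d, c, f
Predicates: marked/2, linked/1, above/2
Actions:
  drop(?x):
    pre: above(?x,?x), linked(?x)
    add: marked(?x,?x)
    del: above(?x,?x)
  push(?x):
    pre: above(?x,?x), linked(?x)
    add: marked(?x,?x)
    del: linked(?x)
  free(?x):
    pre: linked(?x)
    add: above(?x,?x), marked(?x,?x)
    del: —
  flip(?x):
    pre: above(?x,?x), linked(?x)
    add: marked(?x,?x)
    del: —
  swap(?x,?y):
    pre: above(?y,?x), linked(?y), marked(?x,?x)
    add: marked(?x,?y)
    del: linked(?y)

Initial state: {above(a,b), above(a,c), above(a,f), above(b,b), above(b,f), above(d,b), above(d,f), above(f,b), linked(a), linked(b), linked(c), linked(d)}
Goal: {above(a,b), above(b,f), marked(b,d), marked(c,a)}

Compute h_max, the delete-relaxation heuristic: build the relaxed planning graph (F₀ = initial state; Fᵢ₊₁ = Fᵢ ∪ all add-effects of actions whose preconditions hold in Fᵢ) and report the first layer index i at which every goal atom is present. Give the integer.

F0 = init (12 atoms)
F1 = F0 ∪ {above(a,a), above(c,c), above(d,d), marked(a,a), marked(b,b), marked(c,c), marked(d,d)}  (19 atoms)
F2 = F1 ∪ {marked(b,a), marked(b,d), marked(c,a)}  (22 atoms)
goal ⊆ F2  ⇒  h_max = 2

2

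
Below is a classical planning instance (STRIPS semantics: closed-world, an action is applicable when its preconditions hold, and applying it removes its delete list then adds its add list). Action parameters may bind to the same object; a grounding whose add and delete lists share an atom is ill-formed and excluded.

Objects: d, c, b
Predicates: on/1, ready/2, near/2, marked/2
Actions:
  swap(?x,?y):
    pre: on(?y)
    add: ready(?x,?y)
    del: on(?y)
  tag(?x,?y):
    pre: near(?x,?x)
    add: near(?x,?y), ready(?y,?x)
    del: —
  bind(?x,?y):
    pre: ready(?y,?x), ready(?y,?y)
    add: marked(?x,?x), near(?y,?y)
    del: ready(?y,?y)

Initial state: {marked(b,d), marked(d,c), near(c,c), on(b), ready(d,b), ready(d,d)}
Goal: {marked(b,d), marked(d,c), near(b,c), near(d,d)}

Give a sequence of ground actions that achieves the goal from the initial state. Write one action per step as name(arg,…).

swap(b,b); bind(d,d); bind(b,b); tag(b,c)

1. swap(b,b)  →  {marked(b,d), marked(d,c), near(c,c), ready(b,b), ready(d,b), ready(d,d)}
2. bind(d,d)  →  {marked(b,d), marked(d,c), marked(d,d), near(c,c), near(d,d), ready(b,b), ready(d,b)}
3. bind(b,b)  →  {marked(b,b), marked(b,d), marked(d,c), marked(d,d), near(b,b), near(c,c), near(d,d), ready(d,b)}
4. tag(b,c)  →  {marked(b,b), marked(b,d), marked(d,c), marked(d,d), near(b,b), near(b,c), near(c,c), near(d,d), ready(c,b), ready(d,b)}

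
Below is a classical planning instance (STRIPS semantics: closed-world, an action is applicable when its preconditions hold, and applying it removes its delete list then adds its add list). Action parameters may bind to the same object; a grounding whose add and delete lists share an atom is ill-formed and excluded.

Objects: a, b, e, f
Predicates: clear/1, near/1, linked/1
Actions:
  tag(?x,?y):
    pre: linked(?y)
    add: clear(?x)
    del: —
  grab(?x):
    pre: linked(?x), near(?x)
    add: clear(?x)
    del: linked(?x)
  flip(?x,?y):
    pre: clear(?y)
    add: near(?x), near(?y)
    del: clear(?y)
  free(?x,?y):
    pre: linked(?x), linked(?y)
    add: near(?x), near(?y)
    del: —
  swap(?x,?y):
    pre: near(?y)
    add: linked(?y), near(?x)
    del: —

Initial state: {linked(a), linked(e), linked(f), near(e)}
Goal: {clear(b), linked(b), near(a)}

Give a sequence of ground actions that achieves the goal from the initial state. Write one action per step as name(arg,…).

tag(b,a); swap(b,e); swap(a,b)

1. tag(b,a)  →  {clear(b), linked(a), linked(e), linked(f), near(e)}
2. swap(b,e)  →  {clear(b), linked(a), linked(e), linked(f), near(b), near(e)}
3. swap(a,b)  →  {clear(b), linked(a), linked(b), linked(e), linked(f), near(a), near(b), near(e)}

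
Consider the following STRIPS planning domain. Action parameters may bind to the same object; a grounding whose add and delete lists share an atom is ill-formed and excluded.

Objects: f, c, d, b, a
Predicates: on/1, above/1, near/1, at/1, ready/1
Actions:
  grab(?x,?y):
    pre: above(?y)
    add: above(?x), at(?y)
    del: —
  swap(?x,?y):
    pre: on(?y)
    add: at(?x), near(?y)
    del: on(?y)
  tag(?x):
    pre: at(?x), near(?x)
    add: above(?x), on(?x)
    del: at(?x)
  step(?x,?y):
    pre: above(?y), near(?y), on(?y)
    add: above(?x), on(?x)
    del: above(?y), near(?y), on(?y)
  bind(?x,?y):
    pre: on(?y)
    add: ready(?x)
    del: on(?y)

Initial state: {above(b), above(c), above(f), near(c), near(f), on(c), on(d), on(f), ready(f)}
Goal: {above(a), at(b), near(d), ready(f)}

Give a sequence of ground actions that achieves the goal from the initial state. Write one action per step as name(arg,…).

1. grab(a,f)  →  {above(a), above(b), above(c), above(f), at(f), near(c), near(f), on(c), on(d), on(f), ready(f)}
2. swap(b,d)  →  {above(a), above(b), above(c), above(f), at(b), at(f), near(c), near(d), near(f), on(c), on(f), ready(f)}

grab(a,f); swap(b,d)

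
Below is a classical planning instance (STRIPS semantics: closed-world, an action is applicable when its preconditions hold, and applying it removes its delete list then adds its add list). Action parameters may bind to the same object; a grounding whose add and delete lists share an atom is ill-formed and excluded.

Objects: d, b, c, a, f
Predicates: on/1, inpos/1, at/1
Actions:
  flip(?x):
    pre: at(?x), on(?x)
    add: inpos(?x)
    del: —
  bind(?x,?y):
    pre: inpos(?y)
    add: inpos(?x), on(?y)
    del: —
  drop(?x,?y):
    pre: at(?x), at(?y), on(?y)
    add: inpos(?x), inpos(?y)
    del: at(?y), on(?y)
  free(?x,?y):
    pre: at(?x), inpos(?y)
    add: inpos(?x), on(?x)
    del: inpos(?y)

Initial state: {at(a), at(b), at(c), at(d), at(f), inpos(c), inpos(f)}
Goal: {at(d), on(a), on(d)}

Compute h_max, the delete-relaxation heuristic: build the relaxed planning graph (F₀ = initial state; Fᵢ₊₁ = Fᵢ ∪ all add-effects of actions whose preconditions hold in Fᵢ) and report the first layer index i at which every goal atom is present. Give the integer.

F0 = init (7 atoms)
F1 = F0 ∪ {inpos(a), inpos(b), inpos(d), on(a), on(b), on(c), on(d), on(f)}  (15 atoms)
goal ⊆ F1  ⇒  h_max = 1

1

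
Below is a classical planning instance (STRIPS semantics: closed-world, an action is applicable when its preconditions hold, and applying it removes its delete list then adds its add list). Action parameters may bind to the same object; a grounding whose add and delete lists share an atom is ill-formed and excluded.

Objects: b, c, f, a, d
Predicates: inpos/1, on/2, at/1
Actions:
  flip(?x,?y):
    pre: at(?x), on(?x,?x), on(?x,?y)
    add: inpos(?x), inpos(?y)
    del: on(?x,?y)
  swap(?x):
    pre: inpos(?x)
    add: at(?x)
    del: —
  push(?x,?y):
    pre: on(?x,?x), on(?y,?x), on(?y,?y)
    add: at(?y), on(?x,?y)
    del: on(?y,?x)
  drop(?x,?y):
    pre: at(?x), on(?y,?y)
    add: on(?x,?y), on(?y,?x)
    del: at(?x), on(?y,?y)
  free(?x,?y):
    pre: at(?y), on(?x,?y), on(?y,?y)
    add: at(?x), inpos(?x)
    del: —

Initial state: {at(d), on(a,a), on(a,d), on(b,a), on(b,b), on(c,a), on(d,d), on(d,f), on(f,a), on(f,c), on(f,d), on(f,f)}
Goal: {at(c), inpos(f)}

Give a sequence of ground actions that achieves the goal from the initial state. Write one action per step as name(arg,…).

flip(d,f); push(d,a); free(c,a)

1. flip(d,f)  →  {at(d), inpos(d), inpos(f), on(a,a), on(a,d), on(b,a), on(b,b), on(c,a), on(d,d), on(f,a), on(f,c), on(f,d), on(f,f)}
2. push(d,a)  →  {at(a), at(d), inpos(d), inpos(f), on(a,a), on(b,a), on(b,b), on(c,a), on(d,a), on(d,d), on(f,a), on(f,c), on(f,d), on(f,f)}
3. free(c,a)  →  {at(a), at(c), at(d), inpos(c), inpos(d), inpos(f), on(a,a), on(b,a), on(b,b), on(c,a), on(d,a), on(d,d), on(f,a), on(f,c), on(f,d), on(f,f)}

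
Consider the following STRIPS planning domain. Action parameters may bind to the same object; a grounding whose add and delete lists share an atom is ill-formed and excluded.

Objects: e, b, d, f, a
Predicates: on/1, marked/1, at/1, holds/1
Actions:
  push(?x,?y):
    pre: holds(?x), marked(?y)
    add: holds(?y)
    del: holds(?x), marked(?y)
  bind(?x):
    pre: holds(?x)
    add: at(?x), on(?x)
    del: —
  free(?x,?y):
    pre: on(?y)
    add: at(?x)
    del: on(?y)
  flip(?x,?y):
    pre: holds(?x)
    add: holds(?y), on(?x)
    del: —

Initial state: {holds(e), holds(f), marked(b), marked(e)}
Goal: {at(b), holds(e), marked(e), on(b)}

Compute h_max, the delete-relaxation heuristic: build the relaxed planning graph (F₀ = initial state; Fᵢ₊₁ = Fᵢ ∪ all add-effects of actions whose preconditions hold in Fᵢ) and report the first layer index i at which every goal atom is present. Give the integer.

F0 = init (4 atoms)
F1 = F0 ∪ {at(e), at(f), holds(a), holds(b), holds(d), on(e), on(f)}  (11 atoms)
F2 = F1 ∪ {at(a), at(b), at(d), on(a), on(b), on(d)}  (17 atoms)
goal ⊆ F2  ⇒  h_max = 2

2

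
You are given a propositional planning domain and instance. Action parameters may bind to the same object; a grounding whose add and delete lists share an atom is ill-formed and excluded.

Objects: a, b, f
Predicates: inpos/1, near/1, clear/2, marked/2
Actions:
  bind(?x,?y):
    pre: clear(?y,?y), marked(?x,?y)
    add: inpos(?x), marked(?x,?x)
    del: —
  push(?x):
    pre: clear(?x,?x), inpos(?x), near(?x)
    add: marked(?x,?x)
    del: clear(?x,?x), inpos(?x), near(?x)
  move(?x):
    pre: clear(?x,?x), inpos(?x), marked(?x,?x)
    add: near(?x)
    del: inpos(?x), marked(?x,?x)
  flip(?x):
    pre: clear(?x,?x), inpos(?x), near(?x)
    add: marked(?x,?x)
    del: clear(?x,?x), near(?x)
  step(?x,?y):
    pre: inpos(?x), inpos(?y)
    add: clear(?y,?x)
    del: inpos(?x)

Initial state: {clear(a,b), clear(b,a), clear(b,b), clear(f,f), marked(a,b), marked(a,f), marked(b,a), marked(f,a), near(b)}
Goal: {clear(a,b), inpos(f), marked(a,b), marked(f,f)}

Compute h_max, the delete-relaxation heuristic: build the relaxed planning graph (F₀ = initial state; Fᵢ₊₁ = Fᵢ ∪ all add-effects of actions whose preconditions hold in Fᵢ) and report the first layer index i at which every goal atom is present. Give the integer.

F0 = init (9 atoms)
F1 = F0 ∪ {inpos(a), marked(a,a)}  (11 atoms)
F2 = F1 ∪ {clear(a,a)}  (12 atoms)
F3 = F2 ∪ {inpos(b), inpos(f), marked(b,b), marked(f,f), near(a)}  (17 atoms)
goal ⊆ F3  ⇒  h_max = 3

3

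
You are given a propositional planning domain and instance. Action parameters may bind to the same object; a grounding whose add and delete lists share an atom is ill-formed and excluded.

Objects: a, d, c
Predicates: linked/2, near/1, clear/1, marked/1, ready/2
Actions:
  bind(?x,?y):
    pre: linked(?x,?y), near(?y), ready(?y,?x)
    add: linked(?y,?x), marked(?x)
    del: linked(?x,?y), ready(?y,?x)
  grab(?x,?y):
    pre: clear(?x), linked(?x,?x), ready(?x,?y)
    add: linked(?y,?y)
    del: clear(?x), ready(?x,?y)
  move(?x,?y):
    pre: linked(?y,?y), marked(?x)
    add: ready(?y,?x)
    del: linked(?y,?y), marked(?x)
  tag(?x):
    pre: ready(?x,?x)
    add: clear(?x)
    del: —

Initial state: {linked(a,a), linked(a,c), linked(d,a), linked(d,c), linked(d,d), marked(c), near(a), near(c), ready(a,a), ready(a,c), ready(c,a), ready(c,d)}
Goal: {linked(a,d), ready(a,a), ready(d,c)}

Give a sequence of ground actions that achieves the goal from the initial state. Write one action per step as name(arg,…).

bind(d,c); move(d,a); bind(d,a); move(c,d)

1. bind(d,c)  →  {linked(a,a), linked(a,c), linked(c,d), linked(d,a), linked(d,d), marked(c), marked(d), near(a), near(c), ready(a,a), ready(a,c), ready(c,a)}
2. move(d,a)  →  {linked(a,c), linked(c,d), linked(d,a), linked(d,d), marked(c), near(a), near(c), ready(a,a), ready(a,c), ready(a,d), ready(c,a)}
3. bind(d,a)  →  {linked(a,c), linked(a,d), linked(c,d), linked(d,d), marked(c), marked(d), near(a), near(c), ready(a,a), ready(a,c), ready(c,a)}
4. move(c,d)  →  {linked(a,c), linked(a,d), linked(c,d), marked(d), near(a), near(c), ready(a,a), ready(a,c), ready(c,a), ready(d,c)}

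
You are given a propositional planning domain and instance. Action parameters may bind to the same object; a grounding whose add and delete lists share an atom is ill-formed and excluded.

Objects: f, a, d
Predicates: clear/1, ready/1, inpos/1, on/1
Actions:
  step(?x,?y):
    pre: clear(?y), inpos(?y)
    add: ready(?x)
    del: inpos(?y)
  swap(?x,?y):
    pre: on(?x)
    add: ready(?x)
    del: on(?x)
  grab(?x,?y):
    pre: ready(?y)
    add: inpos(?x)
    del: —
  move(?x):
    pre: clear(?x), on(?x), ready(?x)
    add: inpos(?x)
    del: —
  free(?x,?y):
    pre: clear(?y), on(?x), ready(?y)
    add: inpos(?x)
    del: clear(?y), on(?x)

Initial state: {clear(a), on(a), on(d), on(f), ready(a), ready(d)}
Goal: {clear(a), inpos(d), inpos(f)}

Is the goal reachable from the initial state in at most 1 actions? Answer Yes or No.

No

1. grab(f,a)  →  {clear(a), inpos(f), on(a), on(d), on(f), ready(a), ready(d)}
2. grab(d,a)  →  {clear(a), inpos(d), inpos(f), on(a), on(d), on(f), ready(a), ready(d)}
optimal plan length = 2; 2 > 1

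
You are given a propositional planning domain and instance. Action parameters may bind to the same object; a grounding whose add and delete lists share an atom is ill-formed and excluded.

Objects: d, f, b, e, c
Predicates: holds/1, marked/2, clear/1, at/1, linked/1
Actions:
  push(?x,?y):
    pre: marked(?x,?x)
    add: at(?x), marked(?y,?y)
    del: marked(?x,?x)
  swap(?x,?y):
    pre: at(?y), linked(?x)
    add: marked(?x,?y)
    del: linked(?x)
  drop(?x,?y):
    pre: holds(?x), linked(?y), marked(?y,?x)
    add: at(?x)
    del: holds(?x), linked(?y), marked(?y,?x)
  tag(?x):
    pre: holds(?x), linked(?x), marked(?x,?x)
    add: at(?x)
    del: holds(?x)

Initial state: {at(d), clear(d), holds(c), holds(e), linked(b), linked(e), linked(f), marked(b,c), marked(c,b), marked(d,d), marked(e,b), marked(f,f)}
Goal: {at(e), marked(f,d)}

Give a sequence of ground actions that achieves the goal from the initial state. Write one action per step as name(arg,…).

push(d,e); push(e,d); swap(f,d)

1. push(d,e)  →  {at(d), clear(d), holds(c), holds(e), linked(b), linked(e), linked(f), marked(b,c), marked(c,b), marked(e,b), marked(e,e), marked(f,f)}
2. push(e,d)  →  {at(d), at(e), clear(d), holds(c), holds(e), linked(b), linked(e), linked(f), marked(b,c), marked(c,b), marked(d,d), marked(e,b), marked(f,f)}
3. swap(f,d)  →  {at(d), at(e), clear(d), holds(c), holds(e), linked(b), linked(e), marked(b,c), marked(c,b), marked(d,d), marked(e,b), marked(f,d), marked(f,f)}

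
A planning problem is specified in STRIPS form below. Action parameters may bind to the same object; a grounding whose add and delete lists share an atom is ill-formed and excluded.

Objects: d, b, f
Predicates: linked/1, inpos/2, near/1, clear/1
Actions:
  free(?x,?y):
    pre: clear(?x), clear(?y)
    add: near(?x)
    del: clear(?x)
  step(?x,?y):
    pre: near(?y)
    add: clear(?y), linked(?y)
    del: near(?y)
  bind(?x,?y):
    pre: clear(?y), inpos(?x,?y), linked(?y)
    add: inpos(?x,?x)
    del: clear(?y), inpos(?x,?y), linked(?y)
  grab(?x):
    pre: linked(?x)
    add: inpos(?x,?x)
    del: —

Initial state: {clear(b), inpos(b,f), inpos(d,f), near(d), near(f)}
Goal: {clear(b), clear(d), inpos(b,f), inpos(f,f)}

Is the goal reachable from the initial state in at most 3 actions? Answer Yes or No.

1. step(d,d)  →  {clear(b), clear(d), inpos(b,f), inpos(d,f), linked(d), near(f)}
2. step(d,f)  →  {clear(b), clear(d), clear(f), inpos(b,f), inpos(d,f), linked(d), linked(f)}
3. grab(f)  →  {clear(b), clear(d), clear(f), inpos(b,f), inpos(d,f), inpos(f,f), linked(d), linked(f)}
optimal plan length = 3; 3 ≤ 3

Yes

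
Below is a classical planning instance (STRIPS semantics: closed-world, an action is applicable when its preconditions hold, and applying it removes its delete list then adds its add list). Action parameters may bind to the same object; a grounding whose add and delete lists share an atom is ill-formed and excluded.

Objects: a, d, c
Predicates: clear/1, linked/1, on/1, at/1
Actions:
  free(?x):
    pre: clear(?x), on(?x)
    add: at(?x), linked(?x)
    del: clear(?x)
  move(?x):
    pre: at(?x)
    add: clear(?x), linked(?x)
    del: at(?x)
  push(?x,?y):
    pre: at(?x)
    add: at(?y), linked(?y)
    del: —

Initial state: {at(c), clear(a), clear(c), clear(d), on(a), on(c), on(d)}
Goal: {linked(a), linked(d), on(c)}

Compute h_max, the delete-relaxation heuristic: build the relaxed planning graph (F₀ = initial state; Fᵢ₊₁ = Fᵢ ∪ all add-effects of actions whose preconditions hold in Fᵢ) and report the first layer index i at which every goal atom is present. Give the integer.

1

F0 = init (7 atoms)
F1 = F0 ∪ {at(a), at(d), linked(a), linked(c), linked(d)}  (12 atoms)
goal ⊆ F1  ⇒  h_max = 1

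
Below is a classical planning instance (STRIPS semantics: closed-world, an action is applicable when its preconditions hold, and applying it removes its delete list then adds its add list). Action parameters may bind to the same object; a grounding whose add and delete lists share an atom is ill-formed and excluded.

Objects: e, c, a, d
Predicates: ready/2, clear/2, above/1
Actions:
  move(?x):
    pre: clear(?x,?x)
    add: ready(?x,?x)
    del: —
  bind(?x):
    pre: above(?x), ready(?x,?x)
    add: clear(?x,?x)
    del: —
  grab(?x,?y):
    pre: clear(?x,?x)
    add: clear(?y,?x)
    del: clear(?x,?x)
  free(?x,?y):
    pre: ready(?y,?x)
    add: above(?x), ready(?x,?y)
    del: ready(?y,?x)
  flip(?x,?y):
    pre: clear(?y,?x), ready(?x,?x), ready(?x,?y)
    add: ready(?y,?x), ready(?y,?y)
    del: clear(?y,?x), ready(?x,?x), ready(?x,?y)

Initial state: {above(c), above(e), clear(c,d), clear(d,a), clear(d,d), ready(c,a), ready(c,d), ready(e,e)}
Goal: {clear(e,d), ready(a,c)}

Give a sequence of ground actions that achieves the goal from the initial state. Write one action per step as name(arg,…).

1. grab(d,e)  →  {above(c), above(e), clear(c,d), clear(d,a), clear(e,d), ready(c,a), ready(c,d), ready(e,e)}
2. free(a,c)  →  {above(a), above(c), above(e), clear(c,d), clear(d,a), clear(e,d), ready(a,c), ready(c,d), ready(e,e)}

grab(d,e); free(a,c)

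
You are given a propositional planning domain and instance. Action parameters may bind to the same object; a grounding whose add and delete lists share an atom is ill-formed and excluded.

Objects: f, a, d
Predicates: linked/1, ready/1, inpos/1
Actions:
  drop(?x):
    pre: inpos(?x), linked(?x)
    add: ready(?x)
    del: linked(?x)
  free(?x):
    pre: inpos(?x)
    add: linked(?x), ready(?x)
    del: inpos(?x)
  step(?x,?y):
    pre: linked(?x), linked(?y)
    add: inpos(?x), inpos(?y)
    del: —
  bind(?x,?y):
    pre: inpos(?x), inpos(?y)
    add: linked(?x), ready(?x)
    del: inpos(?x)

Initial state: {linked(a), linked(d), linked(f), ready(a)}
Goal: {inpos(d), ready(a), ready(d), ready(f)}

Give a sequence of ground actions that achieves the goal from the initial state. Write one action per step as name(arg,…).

step(f,d); drop(f); drop(d)

1. step(f,d)  →  {inpos(d), inpos(f), linked(a), linked(d), linked(f), ready(a)}
2. drop(f)  →  {inpos(d), inpos(f), linked(a), linked(d), ready(a), ready(f)}
3. drop(d)  →  {inpos(d), inpos(f), linked(a), ready(a), ready(d), ready(f)}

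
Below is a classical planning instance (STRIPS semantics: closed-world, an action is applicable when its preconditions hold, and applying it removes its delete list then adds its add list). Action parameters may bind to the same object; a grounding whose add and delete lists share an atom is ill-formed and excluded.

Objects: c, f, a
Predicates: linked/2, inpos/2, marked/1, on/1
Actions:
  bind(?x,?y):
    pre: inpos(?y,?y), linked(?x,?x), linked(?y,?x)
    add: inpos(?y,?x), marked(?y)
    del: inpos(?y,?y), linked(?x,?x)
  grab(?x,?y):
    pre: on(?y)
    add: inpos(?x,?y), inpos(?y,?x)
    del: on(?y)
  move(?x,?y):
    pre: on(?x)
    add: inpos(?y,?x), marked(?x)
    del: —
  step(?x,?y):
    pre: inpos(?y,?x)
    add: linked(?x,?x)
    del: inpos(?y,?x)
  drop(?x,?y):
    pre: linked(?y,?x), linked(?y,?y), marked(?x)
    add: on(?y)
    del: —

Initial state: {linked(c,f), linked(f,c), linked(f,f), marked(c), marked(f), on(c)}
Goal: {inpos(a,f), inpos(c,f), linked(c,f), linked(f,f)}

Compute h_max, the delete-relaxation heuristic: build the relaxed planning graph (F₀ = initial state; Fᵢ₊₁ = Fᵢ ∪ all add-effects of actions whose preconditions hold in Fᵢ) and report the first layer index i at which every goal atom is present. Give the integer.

2

F0 = init (6 atoms)
F1 = F0 ∪ {inpos(a,c), inpos(c,a), inpos(c,c), inpos(c,f), inpos(f,c), on(f)}  (12 atoms)
F2 = F1 ∪ {inpos(a,f), inpos(f,a), inpos(f,f), linked(a,a), linked(c,c)}  (17 atoms)
goal ⊆ F2  ⇒  h_max = 2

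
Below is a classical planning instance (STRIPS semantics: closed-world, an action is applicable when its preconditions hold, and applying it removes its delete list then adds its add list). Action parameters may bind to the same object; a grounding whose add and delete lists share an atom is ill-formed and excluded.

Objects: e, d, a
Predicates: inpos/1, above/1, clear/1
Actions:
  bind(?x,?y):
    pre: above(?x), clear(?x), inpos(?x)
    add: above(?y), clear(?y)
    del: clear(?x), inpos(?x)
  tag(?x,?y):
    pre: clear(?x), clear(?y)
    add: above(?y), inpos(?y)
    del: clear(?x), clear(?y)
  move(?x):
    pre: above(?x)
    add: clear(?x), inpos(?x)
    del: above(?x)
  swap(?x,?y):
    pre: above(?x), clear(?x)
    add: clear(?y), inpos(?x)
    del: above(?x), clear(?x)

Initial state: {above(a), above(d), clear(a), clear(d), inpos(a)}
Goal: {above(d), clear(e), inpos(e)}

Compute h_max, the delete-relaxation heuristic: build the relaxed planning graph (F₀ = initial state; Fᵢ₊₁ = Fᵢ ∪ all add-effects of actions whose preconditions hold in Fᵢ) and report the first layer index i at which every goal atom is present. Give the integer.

2

F0 = init (5 atoms)
F1 = F0 ∪ {above(e), clear(e), inpos(d)}  (8 atoms)
F2 = F1 ∪ {inpos(e)}  (9 atoms)
goal ⊆ F2  ⇒  h_max = 2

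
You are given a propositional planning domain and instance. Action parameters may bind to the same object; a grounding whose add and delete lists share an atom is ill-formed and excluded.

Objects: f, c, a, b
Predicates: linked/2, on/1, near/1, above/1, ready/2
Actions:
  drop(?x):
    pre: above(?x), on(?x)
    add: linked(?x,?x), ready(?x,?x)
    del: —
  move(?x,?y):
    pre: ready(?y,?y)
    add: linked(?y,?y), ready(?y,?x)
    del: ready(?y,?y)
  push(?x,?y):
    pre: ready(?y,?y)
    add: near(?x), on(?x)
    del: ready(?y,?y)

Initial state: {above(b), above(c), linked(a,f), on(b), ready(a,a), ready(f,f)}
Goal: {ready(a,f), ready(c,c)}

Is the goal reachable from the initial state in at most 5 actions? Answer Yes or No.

Yes

1. move(f,a)  →  {above(b), above(c), linked(a,a), linked(a,f), on(b), ready(a,f), ready(f,f)}
2. push(c,f)  →  {above(b), above(c), linked(a,a), linked(a,f), near(c), on(b), on(c), ready(a,f)}
3. drop(c)  →  {above(b), above(c), linked(a,a), linked(a,f), linked(c,c), near(c), on(b), on(c), ready(a,f), ready(c,c)}
optimal plan length = 3; 3 ≤ 5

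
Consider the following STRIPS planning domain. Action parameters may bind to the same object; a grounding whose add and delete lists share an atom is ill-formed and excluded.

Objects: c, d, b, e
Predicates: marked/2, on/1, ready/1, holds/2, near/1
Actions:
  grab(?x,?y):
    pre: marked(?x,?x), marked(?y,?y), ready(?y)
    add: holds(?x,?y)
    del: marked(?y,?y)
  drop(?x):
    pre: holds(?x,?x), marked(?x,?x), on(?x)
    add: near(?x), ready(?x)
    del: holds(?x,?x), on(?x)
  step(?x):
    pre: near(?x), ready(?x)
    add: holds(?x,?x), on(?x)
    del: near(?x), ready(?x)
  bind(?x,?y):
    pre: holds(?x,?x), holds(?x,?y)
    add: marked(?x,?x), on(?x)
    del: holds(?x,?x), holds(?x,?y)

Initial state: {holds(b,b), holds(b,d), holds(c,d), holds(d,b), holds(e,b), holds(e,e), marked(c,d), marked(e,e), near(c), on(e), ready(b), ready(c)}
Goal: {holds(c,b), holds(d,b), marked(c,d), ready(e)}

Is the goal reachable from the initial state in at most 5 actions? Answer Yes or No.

Yes

1. drop(e)  →  {holds(b,b), holds(b,d), holds(c,d), holds(d,b), holds(e,b), marked(c,d), marked(e,e), near(c), near(e), ready(b), ready(c), ready(e)}
2. step(c)  →  {holds(b,b), holds(b,d), holds(c,c), holds(c,d), holds(d,b), holds(e,b), marked(c,d), marked(e,e), near(e), on(c), ready(b), ready(e)}
3. bind(c,c)  →  {holds(b,b), holds(b,d), holds(c,d), holds(d,b), holds(e,b), marked(c,c), marked(c,d), marked(e,e), near(e), on(c), ready(b), ready(e)}
4. bind(b,d)  →  {holds(c,d), holds(d,b), holds(e,b), marked(b,b), marked(c,c), marked(c,d), marked(e,e), near(e), on(b), on(c), ready(b), ready(e)}
5. grab(c,b)  →  {holds(c,b), holds(c,d), holds(d,b), holds(e,b), marked(c,c), marked(c,d), marked(e,e), near(e), on(b), on(c), ready(b), ready(e)}
optimal plan length = 5; 5 ≤ 5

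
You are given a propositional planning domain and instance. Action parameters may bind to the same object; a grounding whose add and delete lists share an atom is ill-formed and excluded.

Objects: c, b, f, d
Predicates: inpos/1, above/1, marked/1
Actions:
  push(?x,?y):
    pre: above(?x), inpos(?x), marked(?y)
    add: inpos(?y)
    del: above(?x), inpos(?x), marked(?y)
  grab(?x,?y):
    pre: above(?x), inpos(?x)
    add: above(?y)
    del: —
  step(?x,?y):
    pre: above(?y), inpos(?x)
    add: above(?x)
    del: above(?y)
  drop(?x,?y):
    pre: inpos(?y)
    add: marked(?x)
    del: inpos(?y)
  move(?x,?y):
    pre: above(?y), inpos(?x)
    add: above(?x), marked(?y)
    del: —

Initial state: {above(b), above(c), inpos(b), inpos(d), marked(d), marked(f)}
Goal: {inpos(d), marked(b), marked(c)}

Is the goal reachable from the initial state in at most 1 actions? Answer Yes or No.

No

1. drop(c,b)  →  {above(b), above(c), inpos(d), marked(c), marked(d), marked(f)}
2. move(d,b)  →  {above(b), above(c), above(d), inpos(d), marked(b), marked(c), marked(d), marked(f)}
optimal plan length = 2; 2 > 1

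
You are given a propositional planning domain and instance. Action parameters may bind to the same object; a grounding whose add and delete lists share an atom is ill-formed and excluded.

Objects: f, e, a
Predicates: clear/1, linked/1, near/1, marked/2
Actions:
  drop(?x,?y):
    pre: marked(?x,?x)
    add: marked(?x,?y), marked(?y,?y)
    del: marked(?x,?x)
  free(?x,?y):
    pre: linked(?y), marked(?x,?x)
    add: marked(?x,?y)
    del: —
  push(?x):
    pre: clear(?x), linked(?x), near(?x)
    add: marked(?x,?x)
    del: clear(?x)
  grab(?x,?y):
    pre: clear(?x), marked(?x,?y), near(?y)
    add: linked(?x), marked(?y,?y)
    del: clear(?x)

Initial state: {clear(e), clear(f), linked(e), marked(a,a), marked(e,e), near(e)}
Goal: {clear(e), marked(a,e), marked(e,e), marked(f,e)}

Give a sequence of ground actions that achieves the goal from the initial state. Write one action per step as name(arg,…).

1. drop(e,f)  →  {clear(e), clear(f), linked(e), marked(a,a), marked(e,f), marked(f,f), near(e)}
2. drop(f,e)  →  {clear(e), clear(f), linked(e), marked(a,a), marked(e,e), marked(e,f), marked(f,e), near(e)}
3. drop(a,e)  →  {clear(e), clear(f), linked(e), marked(a,e), marked(e,e), marked(e,f), marked(f,e), near(e)}

drop(e,f); drop(f,e); drop(a,e)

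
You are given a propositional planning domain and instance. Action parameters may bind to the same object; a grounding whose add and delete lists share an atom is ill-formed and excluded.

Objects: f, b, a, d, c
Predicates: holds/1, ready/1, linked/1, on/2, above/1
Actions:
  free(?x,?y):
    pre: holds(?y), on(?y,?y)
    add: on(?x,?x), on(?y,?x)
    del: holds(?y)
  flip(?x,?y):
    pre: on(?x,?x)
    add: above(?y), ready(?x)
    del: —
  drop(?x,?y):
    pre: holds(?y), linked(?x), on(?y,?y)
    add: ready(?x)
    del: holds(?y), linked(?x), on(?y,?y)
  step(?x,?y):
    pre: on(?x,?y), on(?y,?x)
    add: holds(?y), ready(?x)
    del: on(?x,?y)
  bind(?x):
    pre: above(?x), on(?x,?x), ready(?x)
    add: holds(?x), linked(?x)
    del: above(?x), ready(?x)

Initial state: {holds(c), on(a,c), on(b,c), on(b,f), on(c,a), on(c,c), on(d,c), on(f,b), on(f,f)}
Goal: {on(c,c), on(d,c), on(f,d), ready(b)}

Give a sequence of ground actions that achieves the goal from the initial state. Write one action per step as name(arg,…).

1. step(b,f)  →  {holds(c), holds(f), on(a,c), on(b,c), on(c,a), on(c,c), on(d,c), on(f,b), on(f,f), ready(b)}
2. free(d,f)  →  {holds(c), on(a,c), on(b,c), on(c,a), on(c,c), on(d,c), on(d,d), on(f,b), on(f,d), on(f,f), ready(b)}

step(b,f); free(d,f)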